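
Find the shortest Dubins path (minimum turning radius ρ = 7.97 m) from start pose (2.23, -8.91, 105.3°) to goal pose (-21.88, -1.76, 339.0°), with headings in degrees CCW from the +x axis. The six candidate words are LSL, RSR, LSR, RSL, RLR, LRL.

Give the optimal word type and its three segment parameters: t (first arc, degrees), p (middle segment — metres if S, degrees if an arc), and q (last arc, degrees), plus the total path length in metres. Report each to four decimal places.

Let ψ = atan2(Δy, Δx) = atan2(7.15, -24.11) = 163.4819° be the start→goal bearing.
Normalize: d = |goal − start| / ρ = 25.147855/7.97 = 3.155314, α = (θ_start − ψ) mod 360° = 301.8181° = 5.267720 rad, β = (θ_goal − ψ) mod 360° = 175.5181° = 3.063369 rad.
Common terms: sin α = -0.849726, cos α = 0.527224, sin β = 0.078144, cos β = -0.996942, cos(α−β) = -0.592013, d² = 9.956008. Work in radians in the unit-radius frame; every candidate has L = ρ·(t + p + q).
LSL: p² = 2 + d² − 2cos(α−β) + 2d(sin α − sin β) = 7.284592; p = √p² = 2.698998; φ = atan2(cos β − cos α, d + sin α − sin β) = -0.600089 rad; t = (φ − α) mod 2π = 0.415377 rad, q = (β − φ) mod 2π = 3.663458 rad → L = 7.97·(0.415377 + 2.698998 + 3.663458) = 7.97·6.777833 = 54.019327 m
RSR: p² = 2 + d² − 2cos(α−β) + 2d(sin β − sin α) = 18.995477; p = √p² = 4.358380; φ = atan2(cos α − cos β, d − sin α + sin β) = 0.357261 rad; t = (α − φ) mod 2π = 4.910459 rad, q = (φ − β) mod 2π = 3.577077 rad → L = 7.97·(4.910459 + 4.358380 + 3.577077) = 7.97·12.845916 = 102.381952 m
LSR: p² = d² − 2 + 2cos(α−β) + 2d(sin α + sin β) = 1.902813; p = √p² = 1.379425; φ = atan2(−cos α − cos β, d + sin α + sin β) − atan2(−2, p) = 1.161567 rad; t = (φ − α) mod 2π = 2.177032 rad, q = (φ − β) mod 2π = 4.381383 rad → L = 7.97·(2.177032 + 1.379425 + 4.381383) = 7.97·7.937840 = 63.264589 m
RSL: p² = d² − 2 + 2cos(α−β) − 2d(sin α + sin β) = 11.641150; p = √p² = 3.411913; φ = atan2(cos α + cos β, d − sin α − sin β) − atan2(2, p) = -0.649247 rad; t = (α − φ) mod 2π = 5.916967 rad, q = (β − φ) mod 2π = 3.712616 rad → L = 7.97·(5.916967 + 3.411913 + 3.712616) = 7.97·13.041495 = 103.940717 m
RLR: c = (6 − d² + 2cos(α−β) + 2d(sin α − sin β))/8 = -1.374435, |c| > 1 → infeasible
LRL: c = (6 − d² + 2cos(α−β) − 2d(sin α − sin β))/8 = 0.089426; p = 2π − arccos c = 4.801935 rad; φ = atan2(cos β − cos α, d + sin α − sin β) = -0.600089 rad; t = (φ − α + p/2) mod 2π = 2.816344 rad, q = (β − α − t + p) mod 2π = 6.064425 rad → L = 7.97·(2.816344 + 4.801935 + 6.064425) = 7.97·13.682704 = 109.051148 m
Shortest: LSL with L = 54.019327 m ≈ 54.0193 m
Convert LSL to answer units (arcs ×180/π): t = 0.415377·180/π = 23.7993°, p = ρ·p = 7.97·2.698998 = 21.5110 m, q = 3.663458·180/π = 209.9007°, L = 54.0193 m.

LSL: t = 23.7993°, p = 21.5110 m, q = 209.9007°, L = 54.0193 m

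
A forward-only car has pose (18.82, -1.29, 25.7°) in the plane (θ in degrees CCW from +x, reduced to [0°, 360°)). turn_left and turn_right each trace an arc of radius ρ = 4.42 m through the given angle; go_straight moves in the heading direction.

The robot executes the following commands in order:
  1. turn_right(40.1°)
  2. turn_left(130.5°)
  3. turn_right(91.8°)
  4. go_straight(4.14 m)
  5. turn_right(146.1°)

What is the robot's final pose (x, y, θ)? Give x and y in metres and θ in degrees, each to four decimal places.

set_pose: (x, y, θ) = (18.8200, -1.2900, 25.7000°), ρ = 4.42
turn_right(40.1°): centre at ρ to the right, rotate −40.1° → (21.8360, -0.9916, -14.4000° ≡ 345.6000°)
turn_left(130.5°): centre at ρ to the left, rotate +130.5° → (26.9045, 5.2340, 476.1000° ≡ 116.1000°)
turn_right(91.8°): centre at ρ to the right, rotate −91.8° → (29.0549, 11.2070, 24.3000°)
go_straight(4.14): x += 4.14·cos θ, y += 4.14·sin θ → (32.8281, 12.9106, 24.3000°)
turn_right(146.1°): centre at ρ to the right, rotate −146.1° → (38.4035, 6.5531, -121.8000° ≡ 238.2000°)

(38.4035, 6.5531, 238.2000°)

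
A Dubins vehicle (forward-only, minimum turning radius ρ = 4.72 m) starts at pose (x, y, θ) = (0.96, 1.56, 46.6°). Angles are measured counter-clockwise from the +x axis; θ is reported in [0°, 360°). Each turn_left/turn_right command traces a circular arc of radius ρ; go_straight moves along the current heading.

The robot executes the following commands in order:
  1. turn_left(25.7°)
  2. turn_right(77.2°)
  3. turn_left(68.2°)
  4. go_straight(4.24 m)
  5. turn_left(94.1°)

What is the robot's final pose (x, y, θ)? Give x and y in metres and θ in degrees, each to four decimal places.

(11.0490, 19.4839, 157.4000°)

set_pose: (x, y, θ) = (0.9600, 1.5600, 46.6000°), ρ = 4.72
turn_left(25.7°): centre at ρ to the left, rotate +25.7° → (2.0271, 3.3680, 72.3000°)
turn_right(77.2°): centre at ρ to the right, rotate −77.2° → (6.9269, 6.6357, -4.9000° ≡ 355.1000°)
turn_left(68.2°): centre at ρ to the left, rotate +68.2° → (11.5467, 9.2177, 423.3000° ≡ 63.3000°)
go_straight(4.24): x += 4.24·cos θ, y += 4.24·sin θ → (13.4519, 13.0056, 63.3000°)
turn_left(94.1°): centre at ρ to the left, rotate +94.1° → (11.0490, 19.4839, 157.4000°)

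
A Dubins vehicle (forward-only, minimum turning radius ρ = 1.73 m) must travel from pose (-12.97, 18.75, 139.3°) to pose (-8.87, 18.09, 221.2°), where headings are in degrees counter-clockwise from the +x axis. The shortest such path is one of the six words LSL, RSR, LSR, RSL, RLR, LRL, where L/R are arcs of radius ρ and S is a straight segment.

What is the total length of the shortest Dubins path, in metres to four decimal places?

10.3480 m

Let ψ = atan2(Δy, Δx) = atan2(-0.66, 4.10) = -9.1448° be the start→goal bearing.
Normalize: d = |goal − start| / ρ = 4.152782/1.73 = 2.400452, α = (θ_start − ψ) mod 360° = 148.4448° = 2.590850 rad, β = (θ_goal − ψ) mod 360° = 230.3448° = 4.020275 rad.
Common terms: sin α = 0.523320, cos α = -0.852136, sin β = -0.769898, cos β = -0.638166, cos(α−β) = 0.140901, d² = 5.762170. Work in radians in the unit-radius frame; every candidate has L = ρ·(t + p + q).
LSL: p² = 2 + d² − 2cos(α−β) + 2d(sin α − sin β) = 13.688987; p = √p² = 3.699863; φ = atan2(cos β − cos α, d + sin α − sin β) = 0.057864 rad; t = (φ − α) mod 2π = 3.750199 rad, q = (β − φ) mod 2π = 3.962411 rad → L = 1.73·(3.750199 + 3.699863 + 3.962411) = 1.73·11.412473 = 19.743578 m
RSR: p² = 2 + d² − 2cos(α−β) + 2d(sin β − sin α) = 1.271749; p = √p² = 1.127719; φ = atan2(cos α − cos β, d − sin α + sin β) = -0.190894 rad; t = (α − φ) mod 2π = 2.781744 rad, q = (φ − β) mod 2π = 2.072017 rad → L = 1.73·(2.781744 + 1.127719 + 2.072017) = 1.73·5.981479 = 10.347959 m
LSR: p² = d² − 2 + 2cos(α−β) + 2d(sin α + sin β) = 2.860174; p = √p² = 1.691205; φ = atan2(−cos α − cos β, d + sin α + sin β) − atan2(−2, p) = 1.474141 rad; t = (φ − α) mod 2π = 5.166477 rad, q = (φ − β) mod 2π = 3.737052 rad → L = 1.73·(5.166477 + 1.691205 + 3.737052) = 1.73·10.594734 = 18.328890 m
RSL: p² = d² − 2 + 2cos(α−β) − 2d(sin α + sin β) = 5.227772; p = √p² = 2.286432; φ = atan2(cos α + cos β, d − sin α − sin β) − atan2(2, p) = -1.231451 rad; t = (α − φ) mod 2π = 3.822301 rad, q = (β − φ) mod 2π = 5.251725 rad → L = 1.73·(3.822301 + 2.286432 + 5.251725) = 1.73·11.360458 = 19.653592 m
RLR: c = (6 − d² + 2cos(α−β) + 2d(sin α − sin β))/8 = 0.841031; p = 2π − arccos c = 5.711576 rad; φ = atan2(cos α − cos β, d − sin α + sin β) = -0.190894 rad; t = (α − φ + p/2) mod 2π = 5.637532 rad, q = (α − β − t + p) mod 2π = 4.927804 rad → L = 1.73·(5.637532 + 5.711576 + 4.927804) = 1.73·16.276912 = 28.159058 m
LRL: c = (6 − d² + 2cos(α−β) − 2d(sin α − sin β))/8 = -0.711123; p = 2π − arccos c = 3.921294 rad; φ = atan2(cos β − cos α, d + sin α − sin β) = 0.057864 rad; t = (φ − α + p/2) mod 2π = 5.710846 rad, q = (β − α − t + p) mod 2π = 5.923058 rad → L = 1.73·(5.710846 + 3.921294 + 5.923058) = 1.73·15.555198 = 26.910493 m
Shortest: RSR with L = 10.347959 m ≈ 10.3480 m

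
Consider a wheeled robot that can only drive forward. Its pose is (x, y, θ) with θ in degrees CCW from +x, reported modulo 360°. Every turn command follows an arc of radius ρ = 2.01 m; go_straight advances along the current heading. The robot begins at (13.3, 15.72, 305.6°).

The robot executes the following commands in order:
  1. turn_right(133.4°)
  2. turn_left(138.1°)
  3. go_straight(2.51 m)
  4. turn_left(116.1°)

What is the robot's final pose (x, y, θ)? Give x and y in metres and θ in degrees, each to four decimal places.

set_pose: (x, y, θ) = (13.3000, 15.7200, 305.6000°), ρ = 2.01
turn_right(133.4°): centre at ρ to the right, rotate −133.4° → (11.3929, 12.5585, 172.2000°)
turn_left(138.1°): centre at ρ to the left, rotate +138.1° → (9.5871, 9.2671, 310.3000°)
go_straight(2.51): x += 2.51·cos θ, y += 2.51·sin θ → (11.2106, 7.3528, 310.3000°)
turn_left(116.1°): centre at ρ to the left, rotate +116.1° → (14.5854, 7.8481, 426.4000° ≡ 66.4000°)

(14.5854, 7.8481, 66.4000°)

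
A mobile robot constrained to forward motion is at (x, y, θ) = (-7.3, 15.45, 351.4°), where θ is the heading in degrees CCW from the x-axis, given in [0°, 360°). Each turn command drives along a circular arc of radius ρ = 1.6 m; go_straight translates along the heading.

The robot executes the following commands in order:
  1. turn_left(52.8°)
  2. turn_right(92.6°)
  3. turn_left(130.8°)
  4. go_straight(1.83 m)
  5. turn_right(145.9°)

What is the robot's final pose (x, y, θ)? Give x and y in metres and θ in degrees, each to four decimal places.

(2.4090, 18.9671, 296.5000°)

set_pose: (x, y, θ) = (-7.3000, 15.4500, 351.4000°), ρ = 1.6
turn_left(52.8°): centre at ρ to the left, rotate +52.8° → (-5.9453, 15.8850, 404.2000° ≡ 44.2000°)
turn_right(92.6°): centre at ρ to the right, rotate −92.6° → (-3.6333, 15.8002, -48.4000° ≡ 311.6000°)
turn_left(130.8°): centre at ρ to the left, rotate +130.8° → (-0.8509, 16.6508, 442.4000° ≡ 82.4000°)
go_straight(1.83): x += 1.83·cos θ, y += 1.83·sin θ → (-0.6089, 18.4648, 82.4000°)
turn_right(145.9°): centre at ρ to the right, rotate −145.9° → (2.4090, 18.9671, -63.5000° ≡ 296.5000°)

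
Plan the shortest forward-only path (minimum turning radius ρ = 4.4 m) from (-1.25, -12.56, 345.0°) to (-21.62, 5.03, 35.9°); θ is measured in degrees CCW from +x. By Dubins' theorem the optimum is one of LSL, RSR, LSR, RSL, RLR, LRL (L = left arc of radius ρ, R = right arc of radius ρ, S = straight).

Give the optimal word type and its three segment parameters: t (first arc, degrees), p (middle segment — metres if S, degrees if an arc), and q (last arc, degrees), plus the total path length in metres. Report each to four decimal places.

Let ψ = atan2(Δy, Δx) = atan2(17.59, -20.37) = 139.1886° be the start→goal bearing.
Normalize: d = |goal − start| / ρ = 26.913658/4.4 = 6.116741, α = (θ_start − ψ) mod 360° = 205.8114° = 3.592087 rad, β = (θ_goal − ψ) mod 360° = 256.7114° = 4.480460 rad.
Common terms: sin α = -0.435411, cos α = -0.900232, sin β = -0.973225, cos β = -0.229856, cos(α−β) = 0.630676, d² = 37.414514. Work in radians in the unit-radius frame; every candidate has L = ρ·(t + p + q).
LSL: p² = 2 + d² − 2cos(α−β) + 2d(sin α − sin β) = 44.732502; p = √p² = 6.688236; φ = atan2(cos β − cos α, d + sin α − sin β) = 0.100401 rad; t = (φ − α) mod 2π = 2.791499 rad, q = (β − φ) mod 2π = 4.380059 rad → L = 4.4·(2.791499 + 6.688236 + 4.380059) = 4.4·13.859794 = 60.983094 m
RSR: p² = 2 + d² − 2cos(α−β) + 2d(sin β − sin α) = 31.573824; p = √p² = 5.619059; φ = atan2(cos α − cos β, d − sin α + sin β) = -0.119589 rad; t = (α − φ) mod 2π = 3.711676 rad, q = (φ − β) mod 2π = 1.683137 rad → L = 4.4·(3.711676 + 5.619059 + 1.683137) = 4.4·11.013872 = 48.461035 m
LSR: p² = d² − 2 + 2cos(α−β) + 2d(sin α + sin β) = 19.443353; p = √p² = 4.409462; φ = atan2(−cos α − cos β, d + sin α + sin β) − atan2(−2, p) = 0.661392 rad; t = (φ − α) mod 2π = 3.352491 rad, q = (φ − β) mod 2π = 2.464118 rad → L = 4.4·(3.352491 + 4.409462 + 2.464118) = 4.4·10.226071 = 44.994711 m
RSL: p² = d² − 2 + 2cos(α−β) − 2d(sin α + sin β) = 53.908379; p = √p² = 7.342233; φ = atan2(cos α + cos β, d − sin α − sin β) − atan2(2, p) = -0.415001 rad; t = (α − φ) mod 2π = 4.007088 rad, q = (β − φ) mod 2π = 4.895460 rad → L = 4.4·(4.007088 + 7.342233 + 4.895460) = 4.4·16.244781 = 71.477035 m
RLR: c = (6 − d² + 2cos(α−β) + 2d(sin α − sin β))/8 = -2.946728, |c| > 1 → infeasible
LRL: c = (6 − d² + 2cos(α−β) − 2d(sin α − sin β))/8 = -4.591563, |c| > 1 → infeasible
Shortest: LSR with L = 44.994711 m ≈ 44.9947 m
Convert LSR to answer units (arcs ×180/π): t = 3.352491·180/π = 192.0836°, p = ρ·p = 4.4·4.409462 = 19.4016 m, q = 2.464118·180/π = 141.1836°, L = 44.9947 m.

LSR: t = 192.0836°, p = 19.4016 m, q = 141.1836°, L = 44.9947 m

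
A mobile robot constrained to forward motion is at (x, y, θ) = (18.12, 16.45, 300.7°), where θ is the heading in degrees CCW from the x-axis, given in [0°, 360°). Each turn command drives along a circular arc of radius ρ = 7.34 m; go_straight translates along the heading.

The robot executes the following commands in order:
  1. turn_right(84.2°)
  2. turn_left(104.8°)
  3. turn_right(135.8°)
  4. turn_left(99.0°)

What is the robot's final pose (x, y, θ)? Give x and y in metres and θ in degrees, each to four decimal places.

set_pose: (x, y, θ) = (18.1200, 16.4500, 300.7000°), ρ = 7.34
turn_right(84.2°): centre at ρ to the right, rotate −84.2° → (16.1747, 6.8023, 216.5000°)
turn_left(104.8°): centre at ρ to the left, rotate +104.8° → (15.9514, -4.8264, 321.3000°)
turn_right(135.8°): centre at ρ to the right, rotate −135.8° → (12.0656, -17.8609, 185.5000°)
turn_left(99.0°): centre at ρ to the left, rotate +99.0° → (5.6629, -27.0049, 284.5000°)

(5.6629, -27.0049, 284.5000°)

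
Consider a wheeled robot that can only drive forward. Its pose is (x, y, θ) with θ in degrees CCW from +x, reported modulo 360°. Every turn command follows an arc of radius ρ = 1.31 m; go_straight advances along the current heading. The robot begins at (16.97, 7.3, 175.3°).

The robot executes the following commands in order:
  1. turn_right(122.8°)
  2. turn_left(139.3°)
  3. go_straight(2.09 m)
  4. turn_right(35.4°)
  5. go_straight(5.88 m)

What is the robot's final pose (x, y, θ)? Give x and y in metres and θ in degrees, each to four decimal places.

(6.5045, 13.4914, 156.4000°)

set_pose: (x, y, θ) = (16.9700, 7.3000, 175.3000°), ρ = 1.31
turn_right(122.8°): centre at ρ to the right, rotate −122.8° → (16.0380, 9.4031, 52.5000°)
turn_left(139.3°): centre at ρ to the left, rotate +139.3° → (14.7309, 11.4829, 191.8000°)
go_straight(2.09): x += 2.09·cos θ, y += 2.09·sin θ → (12.6850, 11.0555, 191.8000°)
turn_right(35.4°): centre at ρ to the right, rotate −35.4° → (11.8927, 11.1374, 156.4000°)
go_straight(5.88): x += 5.88·cos θ, y += 5.88·sin θ → (6.5045, 13.4914, 156.4000°)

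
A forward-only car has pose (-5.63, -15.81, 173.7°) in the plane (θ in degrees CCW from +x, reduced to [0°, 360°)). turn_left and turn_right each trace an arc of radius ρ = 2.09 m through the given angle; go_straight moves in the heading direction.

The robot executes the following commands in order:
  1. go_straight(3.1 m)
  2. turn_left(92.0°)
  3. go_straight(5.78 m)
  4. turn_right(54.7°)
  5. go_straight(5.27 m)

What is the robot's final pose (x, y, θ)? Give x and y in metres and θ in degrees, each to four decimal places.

set_pose: (x, y, θ) = (-5.6300, -15.8100, 173.7000°), ρ = 2.09
go_straight(3.1): x += 3.1·cos θ, y += 3.1·sin θ → (-8.7113, -15.4698, 173.7000°)
turn_left(92.0°): centre at ρ to the left, rotate +92.0° → (-11.0247, -17.3905, 265.7000°)
go_straight(5.78): x += 5.78·cos θ, y += 5.78·sin θ → (-11.4581, -23.1542, 265.7000°)
turn_right(54.7°): centre at ρ to the right, rotate −54.7° → (-12.4658, -24.7890, 211.0000°)
go_straight(5.27): x += 5.27·cos θ, y += 5.27·sin θ → (-16.9831, -27.5033, 211.0000°)

(-16.9831, -27.5033, 211.0000°)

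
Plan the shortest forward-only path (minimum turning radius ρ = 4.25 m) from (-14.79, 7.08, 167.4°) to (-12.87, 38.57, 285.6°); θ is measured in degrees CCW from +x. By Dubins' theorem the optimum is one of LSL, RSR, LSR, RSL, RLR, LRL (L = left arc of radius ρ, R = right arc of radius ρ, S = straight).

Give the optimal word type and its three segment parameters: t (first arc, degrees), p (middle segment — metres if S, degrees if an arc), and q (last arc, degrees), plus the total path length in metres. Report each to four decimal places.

RSR: t = 70.6508°, p = 26.3823 m, q = 171.1492°, L = 44.3181 m

Let ψ = atan2(Δy, Δx) = atan2(31.49, 1.92) = 86.5109° be the start→goal bearing.
Normalize: d = |goal − start| / ρ = 31.548479/4.25 = 7.423171, α = (θ_start − ψ) mod 360° = 80.8891° = 1.411781 rad, β = (θ_goal − ψ) mod 360° = 199.0891° = 3.474760 rad.
Common terms: sin α = 0.987384, cos α = 0.158346, sin β = -0.327038, cos β = -0.945011, cos(α−β) = -0.472551, d² = 55.103474. Work in radians in the unit-radius frame; every candidate has L = ρ·(t + p + q).
LSL: p² = 2 + d² − 2cos(α−β) + 2d(sin α − sin β) = 77.562934; p = √p² = 8.806982; φ = atan2(cos β − cos α, d + sin α − sin β) = -0.125612 rad; t = (φ − α) mod 2π = 4.745792 rad, q = (β − φ) mod 2π = 3.600373 rad → L = 4.25·(4.745792 + 8.806982 + 3.600373) = 4.25·17.153147 = 72.900873 m
RSR: p² = 2 + d² − 2cos(α−β) + 2d(sin β − sin α) = 38.534217; p = √p² = 6.207594; φ = atan2(cos α − cos β, d − sin α + sin β) = 0.178693 rad; t = (α − φ) mod 2π = 1.233089 rad, q = (φ − β) mod 2π = 2.987118 rad → L = 4.25·(1.233089 + 6.207594 + 2.987118) = 4.25·10.427800 = 44.318149 m
LSR: p² = d² − 2 + 2cos(α−β) + 2d(sin α + sin β) = 61.962089; p = √p² = 7.871600; φ = atan2(−cos α − cos β, d + sin α + sin β) − atan2(−2, p) = 0.345825 rad; t = (φ − α) mod 2π = 5.217229 rad, q = (φ − β) mod 2π = 3.154250 rad → L = 4.25·(5.217229 + 7.871600 + 3.154250) = 4.25·16.243079 = 69.033084 m
RSL: p² = d² − 2 + 2cos(α−β) − 2d(sin α + sin β) = 42.354656; p = √p² = 6.508046; φ = atan2(cos α + cos β, d − sin α − sin β) − atan2(2, p) = -0.413953 rad; t = (α − φ) mod 2π = 1.825734 rad, q = (β − φ) mod 2π = 3.888713 rad → L = 4.25·(1.825734 + 6.508046 + 3.888713) = 4.25·12.222493 = 51.945595 m
RLR: c = (6 − d² + 2cos(α−β) + 2d(sin α − sin β))/8 = -3.816777, |c| > 1 → infeasible
LRL: c = (6 − d² + 2cos(α−β) − 2d(sin α − sin β))/8 = -8.695367, |c| > 1 → infeasible
Shortest: RSR with L = 44.318149 m ≈ 44.3181 m
Convert RSR to answer units (arcs ×180/π): t = 1.233089·180/π = 70.6508°, p = ρ·p = 4.25·6.207594 = 26.3823 m, q = 2.987118·180/π = 171.1492°, L = 44.3181 m.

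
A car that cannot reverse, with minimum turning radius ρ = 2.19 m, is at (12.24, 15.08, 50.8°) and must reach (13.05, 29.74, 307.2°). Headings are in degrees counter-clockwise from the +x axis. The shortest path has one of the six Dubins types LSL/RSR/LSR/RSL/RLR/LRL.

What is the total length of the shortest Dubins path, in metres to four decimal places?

19.4637 m

Let ψ = atan2(Δy, Δx) = atan2(14.66, 0.81) = 86.8375° be the start→goal bearing.
Normalize: d = |goal − start| / ρ = 14.682360/2.19 = 6.704274, α = (θ_start − ψ) mod 360° = 323.9625° = 5.654213 rad, β = (θ_goal − ψ) mod 360° = 220.3625° = 3.846051 rad.
Common terms: sin α = -0.588314, cos α = 0.808632, sin β = -0.647622, cos β = -0.761962, cos(α−β) = -0.235142, d² = 44.947291. Work in radians in the unit-radius frame; every candidate has L = ρ·(t + p + q).
LSL: p² = 2 + d² − 2cos(α−β) + 2d(sin α − sin β) = 48.212796; p = √p² = 6.943544; φ = atan2(cos β − cos α, d + sin α − sin β) = -0.228170 rad; t = (φ − α) mod 2π = 0.400803 rad, q = (β − φ) mod 2π = 4.074221 rad → L = 2.19·(0.400803 + 6.943544 + 4.074221) = 2.19·11.418568 = 25.006663 m
RSR: p² = 2 + d² − 2cos(α−β) + 2d(sin β − sin α) = 46.622353; p = √p² = 6.828056; φ = atan2(cos α − cos β, d − sin α + sin β) = 0.232099 rad; t = (α − φ) mod 2π = 5.422114 rad, q = (φ − β) mod 2π = 2.669233 rad → L = 2.19·(5.422114 + 6.828056 + 2.669233) = 2.19·14.919403 = 32.673492 m
LSR: p² = d² − 2 + 2cos(α−β) + 2d(sin α + sin β) = 25.904900; p = √p² = 5.089686; φ = atan2(−cos α − cos β, d + sin α + sin β) − atan2(−2, p) = 0.365881 rad; t = (φ − α) mod 2π = 0.994854 rad, q = (φ − β) mod 2π = 2.803015 rad → L = 2.19·(0.994854 + 5.089686 + 2.803015) = 2.19·8.887554 = 19.463744 m
RSL: p² = d² − 2 + 2cos(α−β) − 2d(sin α + sin β) = 59.049113; p = √p² = 7.684342; φ = atan2(cos α + cos β, d − sin α − sin β) − atan2(2, p) = -0.248743 rad; t = (α − φ) mod 2π = 5.902955 rad, q = (β − φ) mod 2π = 4.094794 rad → L = 2.19·(5.902955 + 7.684342 + 4.094794) = 2.19·17.682092 = 38.723781 m
RLR: c = (6 − d² + 2cos(α−β) + 2d(sin α − sin β))/8 = -4.827794, |c| > 1 → infeasible
LRL: c = (6 − d² + 2cos(α−β) − 2d(sin α − sin β))/8 = -5.026600, |c| > 1 → infeasible
Shortest: LSR with L = 19.463744 m ≈ 19.4637 m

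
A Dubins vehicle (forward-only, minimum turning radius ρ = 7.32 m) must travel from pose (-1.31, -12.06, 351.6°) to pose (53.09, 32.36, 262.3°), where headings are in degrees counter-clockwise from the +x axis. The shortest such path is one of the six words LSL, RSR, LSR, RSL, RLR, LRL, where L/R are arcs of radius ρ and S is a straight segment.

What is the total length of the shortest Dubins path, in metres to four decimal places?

85.3081 m

Let ψ = atan2(Δy, Δx) = atan2(44.42, 54.40) = 39.2332° be the start→goal bearing.
Normalize: d = |goal − start| / ρ = 70.231734/7.32 = 9.594499, α = (θ_start − ψ) mod 360° = 312.3668° = 5.451830 rad, β = (θ_goal − ψ) mod 360° = 223.0668° = 3.893251 rad.
Common terms: sin α = -0.738845, cos α = 0.673875, sin β = -0.682851, cos β = -0.730558, cos(α−β) = 0.012217, d² = 92.054413. Work in radians in the unit-radius frame; every candidate has L = ρ·(t + p + q).
LSL: p² = 2 + d² − 2cos(α−β) + 2d(sin α − sin β) = 92.955506; p = √p² = 9.641344; φ = atan2(cos β − cos α, d + sin α − sin β) = -0.146188 rad; t = (φ − α) mod 2π = 0.685168 rad, q = (β − φ) mod 2π = 4.039439 rad → L = 7.32·(0.685168 + 9.641344 + 4.039439) = 7.32·14.365950 = 105.158753 m
RSR: p² = 2 + d² − 2cos(α−β) + 2d(sin β − sin α) = 95.104453; p = √p² = 9.752151; φ = atan2(cos α − cos β, d − sin α + sin β) = 0.144515 rad; t = (α − φ) mod 2π = 5.307315 rad, q = (φ − β) mod 2π = 2.534449 rad → L = 7.32·(5.307315 + 9.752151 + 2.534449) = 7.32·17.593916 = 128.787462 m
LSR: p² = d² − 2 + 2cos(α−β) + 2d(sin α + sin β) = 62.797915; p = √p² = 7.924514; φ = atan2(−cos α − cos β, d + sin α + sin β) − atan2(−2, p) = 0.254154 rad; t = (φ − α) mod 2π = 1.085510 rad, q = (φ − β) mod 2π = 2.644089 rad → L = 7.32·(1.085510 + 7.924514 + 2.644089) = 7.32·11.654112 = 85.308097 m
RSL: p² = d² − 2 + 2cos(α−β) − 2d(sin α + sin β) = 117.359780; p = √p² = 10.833272; φ = atan2(cos α + cos β, d − sin α − sin β) − atan2(2, p) = -0.187706 rad; t = (α − φ) mod 2π = 5.639536 rad, q = (β − φ) mod 2π = 4.080957 rad → L = 7.32·(5.639536 + 10.833272 + 4.080957) = 7.32·20.553765 = 150.453561 m
RLR: c = (6 − d² + 2cos(α−β) + 2d(sin α − sin β))/8 = -10.888057, |c| > 1 → infeasible
LRL: c = (6 − d² + 2cos(α−β) − 2d(sin α − sin β))/8 = -10.619438, |c| > 1 → infeasible
Shortest: LSR with L = 85.308097 m ≈ 85.3081 m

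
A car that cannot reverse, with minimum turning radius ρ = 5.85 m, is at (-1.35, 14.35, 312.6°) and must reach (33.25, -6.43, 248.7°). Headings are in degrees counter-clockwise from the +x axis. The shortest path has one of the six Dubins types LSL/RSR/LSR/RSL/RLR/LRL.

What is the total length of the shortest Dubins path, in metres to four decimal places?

Let ψ = atan2(Δy, Δx) = atan2(-20.78, 34.60) = -30.9881° be the start→goal bearing.
Normalize: d = |goal − start| / ρ = 40.360481/5.85 = 6.899227, α = (θ_start − ψ) mod 360° = 343.5881° = 5.996744 rad, β = (θ_goal − ψ) mod 360° = 279.6881° = 4.881478 rad.
Common terms: sin α = -0.282541, cos α = 0.959255, sin β = -0.985738, cos β = 0.168285, cos(α−β) = 0.439939, d² = 47.599340. Work in radians in the unit-radius frame; every candidate has L = ρ·(t + p + q).
LSL: p² = 2 + d² − 2cos(α−β) + 2d(sin α − sin β) = 58.422504; p = √p² = 7.643462; φ = atan2(cos β − cos α, d + sin α − sin β) = -0.103669 rad; t = (φ − α) mod 2π = 0.182773 rad, q = (β − φ) mod 2π = 4.985147 rad → L = 5.85·(0.182773 + 7.643462 + 4.985147) = 5.85·12.811381 = 74.946581 m
RSR: p² = 2 + d² − 2cos(α−β) + 2d(sin β − sin α) = 39.016418; p = √p² = 6.246312; φ = atan2(cos α − cos β, d − sin α + sin β) = 0.126971 rad; t = (α − φ) mod 2π = 5.869773 rad, q = (φ − β) mod 2π = 1.528678 rad → L = 5.85·(5.869773 + 6.246312 + 1.528678) = 5.85·13.644763 = 79.821864 m
LSR: p² = d² − 2 + 2cos(α−β) + 2d(sin α + sin β) = 28.978926; p = √p² = 5.383208; φ = atan2(−cos α − cos β, d + sin α + sin β) − atan2(−2, p) = 0.158095 rad; t = (φ − α) mod 2π = 0.444537 rad, q = (φ − β) mod 2π = 1.559802 rad → L = 5.85·(0.444537 + 5.383208 + 1.559802) = 5.85·7.387547 = 43.217148 m
RSL: p² = d² − 2 + 2cos(α−β) − 2d(sin α + sin β) = 63.979510; p = √p² = 7.998719; φ = atan2(cos α + cos β, d − sin α − sin β) − atan2(2, p) = -0.107832 rad; t = (α − φ) mod 2π = 6.104575 rad, q = (β − φ) mod 2π = 4.989310 rad → L = 5.85·(6.104575 + 7.998719 + 4.989310) = 5.85·19.092604 = 111.691735 m
RLR: c = (6 − d² + 2cos(α−β) + 2d(sin α − sin β))/8 = -3.877052, |c| > 1 → infeasible
LRL: c = (6 − d² + 2cos(α−β) − 2d(sin α − sin β))/8 = -6.302813, |c| > 1 → infeasible
Shortest: LSR with L = 43.217148 m ≈ 43.2171 m

43.2171 m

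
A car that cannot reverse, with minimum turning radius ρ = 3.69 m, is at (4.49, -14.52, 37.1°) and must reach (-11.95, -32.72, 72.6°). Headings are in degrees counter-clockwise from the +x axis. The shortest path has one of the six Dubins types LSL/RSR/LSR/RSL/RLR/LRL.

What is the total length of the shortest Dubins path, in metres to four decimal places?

43.1927 m

Let ψ = atan2(Δy, Δx) = atan2(-18.20, -16.44) = -132.0914° be the start→goal bearing.
Normalize: d = |goal − start| / ρ = 24.525774/3.69 = 6.646551, α = (θ_start − ψ) mod 360° = 169.1914° = 2.952947 rad, β = (θ_goal − ψ) mod 360° = 204.6914° = 3.572539 rad.
Common terms: sin α = 0.187529, cos α = -0.982259, sin β = -0.417731, cos β = -0.908571, cos(α−β) = 0.814116, d² = 44.176644. Work in radians in the unit-radius frame; every candidate has L = ρ·(t + p + q).
LSL: p² = 2 + d² − 2cos(α−β) + 2d(sin α − sin β) = 52.594189; p = √p² = 7.252185; φ = atan2(cos β − cos α, d + sin α − sin β) = 0.010161 rad; t = (φ − α) mod 2π = 3.340399 rad, q = (β − φ) mod 2π = 3.562378 rad → L = 3.69·(3.340399 + 7.252185 + 3.562378) = 3.69·14.154962 = 52.231811 m
RSR: p² = 2 + d² − 2cos(α−β) + 2d(sin β − sin α) = 36.502637; p = √p² = 6.041741; φ = atan2(cos α − cos β, d − sin α + sin β) = -0.012197 rad; t = (α − φ) mod 2π = 2.965144 rad, q = (φ − β) mod 2π = 2.698450 rad → L = 3.69·(2.965144 + 6.041741 + 2.698450) = 3.69·11.705335 = 43.192685 m
LSR: p² = d² − 2 + 2cos(α−β) + 2d(sin α + sin β) = 40.744777; p = √p² = 6.383164; φ = atan2(−cos α − cos β, d + sin α + sin β) − atan2(−2, p) = 0.590213 rad; t = (φ − α) mod 2π = 3.920452 rad, q = (φ − β) mod 2π = 3.300860 rad → L = 3.69·(3.920452 + 6.383164 + 3.300860) = 3.69·13.604475 = 50.200512 m
RSL: p² = d² − 2 + 2cos(α−β) − 2d(sin α + sin β) = 46.864973; p = √p² = 6.845800; φ = atan2(cos α + cos β, d − sin α − sin β) − atan2(2, p) = -0.552568 rad; t = (α − φ) mod 2π = 3.505515 rad, q = (β − φ) mod 2π = 4.125107 rad → L = 3.69·(3.505515 + 6.845800 + 4.125107) = 3.69·14.476422 = 53.417997 m
RLR: c = (6 − d² + 2cos(α−β) + 2d(sin α − sin β))/8 = -3.562830, |c| > 1 → infeasible
LRL: c = (6 − d² + 2cos(α−β) − 2d(sin α − sin β))/8 = -5.574274, |c| > 1 → infeasible
Shortest: RSR with L = 43.192685 m ≈ 43.1927 m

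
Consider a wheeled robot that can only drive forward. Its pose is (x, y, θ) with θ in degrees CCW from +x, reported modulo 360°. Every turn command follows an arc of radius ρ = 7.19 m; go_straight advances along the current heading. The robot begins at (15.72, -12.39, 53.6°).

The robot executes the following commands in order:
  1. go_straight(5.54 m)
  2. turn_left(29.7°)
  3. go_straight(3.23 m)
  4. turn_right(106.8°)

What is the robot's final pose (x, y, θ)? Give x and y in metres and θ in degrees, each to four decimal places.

(30.7460, 4.4597, 336.5000°)

set_pose: (x, y, θ) = (15.7200, -12.3900, 53.6000°), ρ = 7.19
go_straight(5.54): x += 5.54·cos θ, y += 5.54·sin θ → (19.0075, -7.9309, 53.6000°)
turn_left(29.7°): centre at ρ to the left, rotate +29.7° → (20.3613, -4.5031, 83.3000°)
go_straight(3.23): x += 3.23·cos θ, y += 3.23·sin θ → (20.7381, -1.2951, 83.3000°)
turn_right(106.8°): centre at ρ to the right, rotate −106.8° → (30.7460, 4.4597, -23.5000° ≡ 336.5000°)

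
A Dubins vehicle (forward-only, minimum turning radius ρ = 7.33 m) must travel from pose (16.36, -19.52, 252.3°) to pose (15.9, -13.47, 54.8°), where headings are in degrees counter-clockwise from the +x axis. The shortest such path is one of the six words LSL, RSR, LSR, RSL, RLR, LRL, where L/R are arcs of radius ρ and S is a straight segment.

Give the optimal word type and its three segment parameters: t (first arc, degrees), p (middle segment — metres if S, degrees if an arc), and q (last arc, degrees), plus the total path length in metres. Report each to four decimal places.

LRL: t = 26.0022°, p = 282.5023°, q = 59.0001°, L = 47.0158 m

Let ψ = atan2(Δy, Δx) = atan2(6.05, -0.46) = 94.3480° be the start→goal bearing.
Normalize: d = |goal − start| / ρ = 6.067462/7.33 = 0.827757, α = (θ_start − ψ) mod 360° = 157.9520° = 2.756782 rad, β = (θ_goal − ψ) mod 360° = 320.4520° = 5.592942 rad.
Common terms: sin α = 0.375383, cos α = -0.926870, sin β = -0.636725, cos β = 0.771091, cos(α−β) = -0.953717, d² = 0.685182. Work in radians in the unit-radius frame; every candidate has L = ρ·(t + p + q).
LSL: p² = 2 + d² − 2cos(α−β) + 2d(sin α − sin β) = 6.268176; p = √p² = 2.503633; φ = atan2(cos β − cos α, d + sin α − sin β) = 0.745309 rad; t = (φ − α) mod 2π = 4.271712 rad, q = (β − φ) mod 2π = 4.847633 rad → L = 7.33·(4.271712 + 2.503633 + 4.847633) = 7.33·11.622978 = 85.196428 m
RSR: p² = 2 + d² − 2cos(α−β) + 2d(sin β − sin α) = 2.917057; p = √p² = 1.707939; φ = atan2(cos α − cos β, d − sin α + sin β) = -1.678944 rad; t = (α − φ) mod 2π = 4.435727 rad, q = (φ − β) mod 2π = 5.294484 rad → L = 7.33·(4.435727 + 1.707939 + 5.294484) = 7.33·11.438150 = 83.841639 m
LSR: p² = d² − 2 + 2cos(α−β) + 2d(sin α + sin β) = -3.654906 < 0 → infeasible
RSL: p² = d² − 2 + 2cos(α−β) − 2d(sin α + sin β) = -2.789597 < 0 → infeasible
RLR: c = (6 − d² + 2cos(α−β) + 2d(sin α − sin β))/8 = 0.635368; p = 2π − arccos c = 5.400874 rad; φ = atan2(cos α − cos β, d − sin α + sin β) = -1.678944 rad; t = (α − φ + p/2) mod 2π = 0.852978 rad, q = (α − β − t + p) mod 2π = 1.711736 rad → L = 7.33·(0.852978 + 5.400874 + 1.711736) = 7.33·7.965588 = 58.387758 m
LRL: c = (6 − d² + 2cos(α−β) − 2d(sin α − sin β))/8 = 0.216478; p = 2π − arccos c = 4.930594 rad; φ = atan2(cos β − cos α, d + sin α − sin β) = 0.745309 rad; t = (φ − α + p/2) mod 2π = 0.453824 rad, q = (β − α − t + p) mod 2π = 1.029745 rad → L = 7.33·(0.453824 + 4.930594 + 1.029745) = 7.33·6.414164 = 47.015819 m
Shortest: LRL with L = 47.015819 m ≈ 47.0158 m
Convert LRL to answer units (arcs ×180/π): t = 0.453824·180/π = 26.0022°, p = 4.930594·180/π = 282.5023°, q = 1.029745·180/π = 59.0001°, L = 47.0158 m.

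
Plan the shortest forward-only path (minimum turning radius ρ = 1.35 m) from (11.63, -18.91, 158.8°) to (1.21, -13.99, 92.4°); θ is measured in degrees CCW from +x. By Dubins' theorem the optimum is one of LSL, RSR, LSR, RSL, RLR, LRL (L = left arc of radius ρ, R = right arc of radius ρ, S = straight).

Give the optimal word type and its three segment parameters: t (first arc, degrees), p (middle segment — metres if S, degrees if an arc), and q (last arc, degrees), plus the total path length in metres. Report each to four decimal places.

Let ψ = atan2(Δy, Δx) = atan2(4.92, -10.42) = 154.7248° be the start→goal bearing.
Normalize: d = |goal − start| / ρ = 11.523142/1.35 = 8.535661, α = (θ_start − ψ) mod 360° = 4.0752° = 0.071126 rad, β = (θ_goal − ψ) mod 360° = 297.6752° = 5.195413 rad.
Common terms: sin α = 0.071066, cos α = 0.997472, sin β = -0.885595, cos β = 0.464459, cos(α−β) = 0.400349, d² = 72.857503. Work in radians in the unit-radius frame; every candidate has L = ρ·(t + p + q).
LSL: p² = 2 + d² − 2cos(α−β) + 2d(sin α − sin β) = 90.388267; p = √p² = 9.507274; φ = atan2(cos β − cos α, d + sin α − sin β) = -0.056093 rad; t = (φ − α) mod 2π = 6.155966 rad, q = (β − φ) mod 2π = 5.251506 rad → L = 1.35·(6.155966 + 9.507274 + 5.251506) = 1.35·20.914746 = 28.234908 m
RSR: p² = 2 + d² − 2cos(α−β) + 2d(sin β − sin α) = 57.725344; p = √p² = 7.597720; φ = atan2(cos α − cos β, d − sin α + sin β) = 0.070212 rad; t = (α − φ) mod 2π = 0.000914 rad, q = (φ − β) mod 2π = 1.157984 rad → L = 1.35·(0.000914 + 7.597720 + 1.157984) = 1.35·8.756618 = 11.821435 m
LSR: p² = d² − 2 + 2cos(α−β) + 2d(sin α + sin β) = 57.753125; p = √p² = 7.599548; φ = atan2(−cos α − cos β, d + sin α + sin β) − atan2(−2, p) = 0.070212 rad; t = (φ − α) mod 2π = 6.282271 rad, q = (φ − β) mod 2π = 1.157985 rad → L = 1.35·(6.282271 + 7.599548 + 1.157985) = 1.35·15.039804 = 20.303735 m
RSL: p² = d² − 2 + 2cos(α−β) − 2d(sin α + sin β) = 85.563278; p = √p² = 9.250042; φ = atan2(cos α + cos β, d − sin α − sin β) − atan2(2, p) = -0.057840 rad; t = (α − φ) mod 2π = 0.128966 rad, q = (β − φ) mod 2π = 5.253253 rad → L = 1.35·(0.128966 + 9.250042 + 5.253253) = 1.35·14.632261 = 19.753552 m
RLR: c = (6 − d² + 2cos(α−β) + 2d(sin α − sin β))/8 = -6.215668, |c| > 1 → infeasible
LRL: c = (6 − d² + 2cos(α−β) − 2d(sin α − sin β))/8 = -10.298533, |c| > 1 → infeasible
Shortest: RSR with L = 11.821435 m ≈ 11.8214 m
Convert RSR to answer units (arcs ×180/π): t = 0.000914·180/π = 0.0524°, p = ρ·p = 1.35·7.597720 = 10.2569 m, q = 1.157984·180/π = 66.3476°, L = 11.8214 m.

RSR: t = 0.0524°, p = 10.2569 m, q = 66.3476°, L = 11.8214 m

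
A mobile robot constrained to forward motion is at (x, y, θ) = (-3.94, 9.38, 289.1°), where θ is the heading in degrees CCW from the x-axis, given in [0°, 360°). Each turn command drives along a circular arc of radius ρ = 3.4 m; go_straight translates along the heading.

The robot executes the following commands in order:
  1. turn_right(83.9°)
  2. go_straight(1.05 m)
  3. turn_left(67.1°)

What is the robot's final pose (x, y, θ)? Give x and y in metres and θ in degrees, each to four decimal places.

(-8.6049, 1.5311, 272.3000°)

set_pose: (x, y, θ) = (-3.9400, 9.3800, 289.1000°), ρ = 3.4
turn_right(83.9°): centre at ρ to the right, rotate −83.9° → (-5.7052, 5.1910, 205.2000°)
go_straight(1.05): x += 1.05·cos θ, y += 1.05·sin θ → (-6.6552, 4.7440, 205.2000°)
turn_left(67.1°): centre at ρ to the left, rotate +67.1° → (-8.6049, 1.5311, 272.3000°)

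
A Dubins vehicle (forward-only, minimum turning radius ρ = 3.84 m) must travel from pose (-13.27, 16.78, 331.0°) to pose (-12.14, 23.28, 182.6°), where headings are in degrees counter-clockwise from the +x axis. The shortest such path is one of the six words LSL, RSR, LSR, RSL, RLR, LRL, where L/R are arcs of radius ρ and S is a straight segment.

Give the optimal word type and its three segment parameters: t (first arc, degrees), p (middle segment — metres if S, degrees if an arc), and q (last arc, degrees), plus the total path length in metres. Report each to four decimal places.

Let ψ = atan2(Δy, Δx) = atan2(6.50, 1.13) = 80.1379° be the start→goal bearing.
Normalize: d = |goal − start| / ρ = 6.597492/3.84 = 1.718097, α = (θ_start − ψ) mod 360° = 250.8621° = 4.378369 rad, β = (θ_goal − ψ) mod 360° = 102.4621° = 1.788301 rad.
Common terms: sin α = -0.944732, cos α = -0.327843, sin β = 0.976439, cos β = -0.215794, cos(α−β) = -0.851727, d² = 2.951857. Work in radians in the unit-radius frame; every candidate has L = ρ·(t + p + q).
LSL: p² = 2 + d² − 2cos(α−β) + 2d(sin α − sin β) = 0.053794; p = √p² = 0.231936; φ = atan2(cos β − cos α, d + sin α − sin β) = 2.637394 rad; t = (φ − α) mod 2π = 4.542210 rad, q = (β − φ) mod 2π = 5.434092 rad → L = 3.84·(4.542210 + 0.231936 + 5.434092) = 3.84·10.208238 = 39.199634 m
RSR: p² = 2 + d² − 2cos(α−β) + 2d(sin β − sin α) = 13.256827; p = √p² = 3.640993; φ = atan2(cos α − cos β, d − sin α + sin β) = -0.030779 rad; t = (α − φ) mod 2π = 4.409149 rad, q = (φ − β) mod 2π = 4.464105 rad → L = 3.84·(4.409149 + 3.640993 + 4.464105) = 3.84·12.514247 = 48.054707 m
LSR: p² = d² − 2 + 2cos(α−β) + 2d(sin α + sin β) = -0.642646 < 0 → infeasible
RSL: p² = d² − 2 + 2cos(α−β) − 2d(sin α + sin β) = -0.860548 < 0 → infeasible
RLR: c = (6 − d² + 2cos(α−β) + 2d(sin α − sin β))/8 = -0.657103; p = 2π − arccos c = 3.995419 rad; φ = atan2(cos α − cos β, d − sin α + sin β) = -0.030779 rad; t = (α − φ + p/2) mod 2π = 0.123673 rad, q = (α − β − t + p) mod 2π = 0.178630 rad → L = 3.84·(0.123673 + 3.995419 + 0.178630) = 3.84·4.297722 = 16.503253 m
LRL: c = (6 − d² + 2cos(α−β) − 2d(sin α − sin β))/8 = 0.993276; p = 2π − arccos c = 6.167152 rad; φ = atan2(cos β − cos α, d + sin α − sin β) = 2.637394 rad; t = (φ − α + p/2) mod 2π = 1.342601 rad, q = (β − α − t + p) mod 2π = 2.234482 rad → L = 3.84·(1.342601 + 6.167152 + 2.234482) = 3.84·9.744236 = 37.417866 m
Shortest: RLR with L = 16.503253 m ≈ 16.5033 m
Convert RLR to answer units (arcs ×180/π): t = 0.123673·180/π = 7.0859°, p = 3.995419·180/π = 228.9207°, q = 0.178630·180/π = 10.2347°, L = 16.5033 m.

RLR: t = 7.0859°, p = 228.9207°, q = 10.2347°, L = 16.5033 m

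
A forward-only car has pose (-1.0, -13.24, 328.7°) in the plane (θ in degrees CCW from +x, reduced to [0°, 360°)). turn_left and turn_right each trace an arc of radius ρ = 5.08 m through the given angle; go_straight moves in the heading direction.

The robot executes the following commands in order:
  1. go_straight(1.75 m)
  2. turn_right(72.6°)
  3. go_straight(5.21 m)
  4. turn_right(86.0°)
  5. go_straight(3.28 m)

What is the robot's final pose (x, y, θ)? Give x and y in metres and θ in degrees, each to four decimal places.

(-7.5000, -27.9877, 170.1000°)

set_pose: (x, y, θ) = (-1.0000, -13.2400, 328.7000°), ρ = 5.08
go_straight(1.75): x += 1.75·cos θ, y += 1.75·sin θ → (0.4953, -14.1492, 328.7000°)
turn_right(72.6°): centre at ρ to the right, rotate −72.6° → (2.7874, -19.7102, 256.1000°)
go_straight(5.21): x += 5.21·cos θ, y += 5.21·sin θ → (1.5358, -24.7676, 256.1000°)
turn_right(86.0°): centre at ρ to the right, rotate −86.0° → (-4.2688, -28.5516, 170.1000°)
go_straight(3.28): x += 3.28·cos θ, y += 3.28·sin θ → (-7.5000, -27.9877, 170.1000°)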